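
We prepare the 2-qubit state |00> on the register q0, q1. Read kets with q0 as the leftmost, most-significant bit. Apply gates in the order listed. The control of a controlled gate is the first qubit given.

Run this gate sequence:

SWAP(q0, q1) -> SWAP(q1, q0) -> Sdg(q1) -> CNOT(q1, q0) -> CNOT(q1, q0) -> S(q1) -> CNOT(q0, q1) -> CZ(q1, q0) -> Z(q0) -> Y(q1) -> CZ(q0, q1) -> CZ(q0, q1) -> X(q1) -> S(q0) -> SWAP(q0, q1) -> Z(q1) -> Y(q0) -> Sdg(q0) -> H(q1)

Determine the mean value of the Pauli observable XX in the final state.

In the final state, XX has expectation 0. Key observation: the block from step 3 through step 6 cancels to the identity and can be dropped.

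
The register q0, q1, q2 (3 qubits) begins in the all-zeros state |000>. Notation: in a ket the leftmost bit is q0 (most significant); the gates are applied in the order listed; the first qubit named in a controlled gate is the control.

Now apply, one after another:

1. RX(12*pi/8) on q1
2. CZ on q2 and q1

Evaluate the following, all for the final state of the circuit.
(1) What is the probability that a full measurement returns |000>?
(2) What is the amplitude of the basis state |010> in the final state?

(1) A full measurement returns |000> with probability 1/2.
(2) The final state's coefficient on |010> equals -sqrt(2)*I/2.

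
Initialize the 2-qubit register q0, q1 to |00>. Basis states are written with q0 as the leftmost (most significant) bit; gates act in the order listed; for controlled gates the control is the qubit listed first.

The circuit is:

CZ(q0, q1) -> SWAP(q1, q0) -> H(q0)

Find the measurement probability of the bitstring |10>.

Outcome |10> occurs with probability 1/2.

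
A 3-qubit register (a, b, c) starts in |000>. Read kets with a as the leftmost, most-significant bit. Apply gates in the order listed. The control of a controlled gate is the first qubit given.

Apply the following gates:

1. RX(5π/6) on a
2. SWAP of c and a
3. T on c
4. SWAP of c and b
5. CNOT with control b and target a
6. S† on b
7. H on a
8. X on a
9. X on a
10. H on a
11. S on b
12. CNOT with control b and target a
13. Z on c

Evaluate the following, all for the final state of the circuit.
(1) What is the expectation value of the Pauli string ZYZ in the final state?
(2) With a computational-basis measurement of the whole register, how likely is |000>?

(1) The observable ZYZ averages to -sqrt(2)/4. Key observation: the block from step 5 through step 12 cancels to the identity and can be dropped.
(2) The probability of measuring |000> is 1/2 - sqrt(3)/4.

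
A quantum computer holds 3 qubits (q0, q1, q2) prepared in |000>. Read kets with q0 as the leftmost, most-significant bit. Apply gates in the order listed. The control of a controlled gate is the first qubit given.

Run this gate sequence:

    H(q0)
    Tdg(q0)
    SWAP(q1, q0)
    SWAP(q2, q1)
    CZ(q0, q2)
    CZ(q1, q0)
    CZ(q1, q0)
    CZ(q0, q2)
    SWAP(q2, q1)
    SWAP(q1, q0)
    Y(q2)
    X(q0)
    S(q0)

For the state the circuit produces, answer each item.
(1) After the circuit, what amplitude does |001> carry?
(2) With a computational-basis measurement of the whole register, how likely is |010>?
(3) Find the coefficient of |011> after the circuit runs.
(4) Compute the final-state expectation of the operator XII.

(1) |001> carries amplitude sqrt(2)*exp(I*pi/4)/2 in the final state. Key observation: the block from step 3 through step 10 cancels to the identity and can be dropped.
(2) The probability of measuring |010> is 0.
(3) |011> carries amplitude 0 in the final state.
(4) The observable XII averages to -sqrt(2)/2.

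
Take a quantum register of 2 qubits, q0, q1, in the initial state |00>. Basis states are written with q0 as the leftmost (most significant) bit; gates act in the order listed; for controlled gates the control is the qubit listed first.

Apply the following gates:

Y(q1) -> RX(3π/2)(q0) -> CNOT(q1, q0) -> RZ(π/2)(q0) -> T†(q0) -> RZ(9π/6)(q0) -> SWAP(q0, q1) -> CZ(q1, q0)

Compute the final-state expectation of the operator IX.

The observable IX averages to sqrt(2)/2.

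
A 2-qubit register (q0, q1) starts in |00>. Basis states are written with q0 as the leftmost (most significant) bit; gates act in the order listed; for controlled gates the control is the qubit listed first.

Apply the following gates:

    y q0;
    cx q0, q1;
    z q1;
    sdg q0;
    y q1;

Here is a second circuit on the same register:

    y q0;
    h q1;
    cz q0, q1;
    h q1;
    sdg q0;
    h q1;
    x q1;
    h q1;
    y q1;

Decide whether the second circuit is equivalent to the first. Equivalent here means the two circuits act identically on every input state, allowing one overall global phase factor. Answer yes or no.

Yes, they are equivalent — the unitaries differ by at most a global phase.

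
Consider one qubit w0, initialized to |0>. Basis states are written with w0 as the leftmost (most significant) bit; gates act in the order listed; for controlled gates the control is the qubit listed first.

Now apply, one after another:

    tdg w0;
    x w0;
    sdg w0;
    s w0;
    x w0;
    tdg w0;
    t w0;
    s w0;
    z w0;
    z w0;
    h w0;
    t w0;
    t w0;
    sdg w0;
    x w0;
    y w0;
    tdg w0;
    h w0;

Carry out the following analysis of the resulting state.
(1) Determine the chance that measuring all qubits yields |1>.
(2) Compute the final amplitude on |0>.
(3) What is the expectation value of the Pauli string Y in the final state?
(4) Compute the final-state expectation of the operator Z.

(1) The probability of measuring |1> is sqrt(2)/4 + 1/2. Key observation: steps 2-5 multiply out to the identity, so the circuit reduces to the remaining gates.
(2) The amplitude on |0> is -I/2 + exp(I*pi/4)/2.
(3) In the final state, Y has expectation -sqrt(2)/2.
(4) In the final state, Z has expectation -sqrt(2)/2.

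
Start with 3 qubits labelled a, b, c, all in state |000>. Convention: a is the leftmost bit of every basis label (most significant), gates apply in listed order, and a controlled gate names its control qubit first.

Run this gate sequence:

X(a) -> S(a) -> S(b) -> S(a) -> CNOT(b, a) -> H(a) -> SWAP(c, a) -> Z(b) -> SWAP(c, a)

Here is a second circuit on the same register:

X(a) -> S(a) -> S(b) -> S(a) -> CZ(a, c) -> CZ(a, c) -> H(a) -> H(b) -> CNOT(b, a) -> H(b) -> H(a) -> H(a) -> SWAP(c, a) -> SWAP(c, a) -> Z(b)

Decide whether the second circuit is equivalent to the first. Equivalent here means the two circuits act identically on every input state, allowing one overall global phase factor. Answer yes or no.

No — the two circuits implement different unitaries, even allowing a global phase.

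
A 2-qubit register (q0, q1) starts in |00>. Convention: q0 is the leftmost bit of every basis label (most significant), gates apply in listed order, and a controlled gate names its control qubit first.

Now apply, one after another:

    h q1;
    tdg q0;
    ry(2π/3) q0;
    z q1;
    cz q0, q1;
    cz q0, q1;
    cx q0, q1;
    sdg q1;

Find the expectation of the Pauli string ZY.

In the final state, ZY has expectation -1/2. Key observation: gates 5-6 undo each other exactly, leaving only the rest of the circuit to track.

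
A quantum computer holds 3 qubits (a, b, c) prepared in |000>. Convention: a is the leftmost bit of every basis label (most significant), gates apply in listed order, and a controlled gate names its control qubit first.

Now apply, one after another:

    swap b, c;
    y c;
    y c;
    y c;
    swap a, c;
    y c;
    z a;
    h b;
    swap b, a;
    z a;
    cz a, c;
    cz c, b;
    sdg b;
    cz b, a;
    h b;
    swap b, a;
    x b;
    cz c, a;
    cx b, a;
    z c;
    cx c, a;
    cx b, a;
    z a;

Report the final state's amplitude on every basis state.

The resulting statevector has amplitude 0 on |000>, I/2 on |001>, 0 on |010>, -I/2 on |011>, 0 on |100>, -I/2 on |101>, 0 on |110>, I/2 on |111>.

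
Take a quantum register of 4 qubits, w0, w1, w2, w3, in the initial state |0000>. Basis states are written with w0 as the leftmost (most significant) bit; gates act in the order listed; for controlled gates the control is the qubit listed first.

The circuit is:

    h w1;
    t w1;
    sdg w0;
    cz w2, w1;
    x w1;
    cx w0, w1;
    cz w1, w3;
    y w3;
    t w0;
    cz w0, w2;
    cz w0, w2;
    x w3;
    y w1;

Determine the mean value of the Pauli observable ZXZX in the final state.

The observable ZXZX averages to 0. Key observation: the block from step 10 through step 11 cancels to the identity and can be dropped.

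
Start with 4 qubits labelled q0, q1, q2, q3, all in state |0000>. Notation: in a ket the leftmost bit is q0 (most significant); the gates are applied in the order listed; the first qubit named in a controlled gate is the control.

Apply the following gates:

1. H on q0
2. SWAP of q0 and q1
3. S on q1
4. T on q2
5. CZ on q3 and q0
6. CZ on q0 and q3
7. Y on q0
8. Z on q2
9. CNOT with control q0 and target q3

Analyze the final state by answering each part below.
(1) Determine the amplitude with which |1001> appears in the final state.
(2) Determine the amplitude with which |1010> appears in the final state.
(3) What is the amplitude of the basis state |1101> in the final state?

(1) The final state's coefficient on |1001> equals sqrt(2)*I/2.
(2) |1010> carries amplitude 0 in the final state.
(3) The amplitude on |1101> is -sqrt(2)/2.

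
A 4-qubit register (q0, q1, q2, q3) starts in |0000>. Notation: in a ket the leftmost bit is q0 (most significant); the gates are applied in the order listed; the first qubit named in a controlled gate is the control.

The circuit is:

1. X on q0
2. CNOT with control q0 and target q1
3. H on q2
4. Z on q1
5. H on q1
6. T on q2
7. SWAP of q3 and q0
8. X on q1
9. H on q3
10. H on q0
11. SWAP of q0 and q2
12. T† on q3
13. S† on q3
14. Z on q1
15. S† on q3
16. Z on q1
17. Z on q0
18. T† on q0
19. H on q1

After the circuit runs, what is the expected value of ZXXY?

The observable ZXXY averages to 0.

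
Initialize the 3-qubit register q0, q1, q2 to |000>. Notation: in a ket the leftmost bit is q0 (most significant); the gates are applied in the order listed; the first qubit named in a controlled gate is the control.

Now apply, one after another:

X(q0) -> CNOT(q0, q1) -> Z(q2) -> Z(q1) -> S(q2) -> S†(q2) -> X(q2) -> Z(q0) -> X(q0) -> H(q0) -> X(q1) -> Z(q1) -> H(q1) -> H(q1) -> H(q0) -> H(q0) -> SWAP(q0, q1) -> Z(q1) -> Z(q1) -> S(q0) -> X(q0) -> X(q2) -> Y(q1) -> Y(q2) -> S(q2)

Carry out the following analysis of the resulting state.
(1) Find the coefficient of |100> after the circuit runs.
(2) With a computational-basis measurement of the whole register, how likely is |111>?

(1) |100> carries amplitude 0 in the final state. Key observation: the block from step 13 through step 14 cancels to the identity and can be dropped.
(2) A full measurement returns |111> with probability 1/2.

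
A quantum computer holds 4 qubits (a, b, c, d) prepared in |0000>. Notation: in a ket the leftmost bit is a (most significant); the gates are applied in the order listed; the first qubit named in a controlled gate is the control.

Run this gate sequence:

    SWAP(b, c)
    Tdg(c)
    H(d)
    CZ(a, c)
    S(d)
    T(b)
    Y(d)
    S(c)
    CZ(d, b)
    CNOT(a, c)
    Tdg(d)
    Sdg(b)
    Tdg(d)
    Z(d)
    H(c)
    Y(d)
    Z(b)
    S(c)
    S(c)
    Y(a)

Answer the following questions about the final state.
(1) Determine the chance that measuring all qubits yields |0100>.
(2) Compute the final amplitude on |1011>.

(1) The probability of measuring |0100> is 0.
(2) |1011> carries amplitude 1/2 in the final state.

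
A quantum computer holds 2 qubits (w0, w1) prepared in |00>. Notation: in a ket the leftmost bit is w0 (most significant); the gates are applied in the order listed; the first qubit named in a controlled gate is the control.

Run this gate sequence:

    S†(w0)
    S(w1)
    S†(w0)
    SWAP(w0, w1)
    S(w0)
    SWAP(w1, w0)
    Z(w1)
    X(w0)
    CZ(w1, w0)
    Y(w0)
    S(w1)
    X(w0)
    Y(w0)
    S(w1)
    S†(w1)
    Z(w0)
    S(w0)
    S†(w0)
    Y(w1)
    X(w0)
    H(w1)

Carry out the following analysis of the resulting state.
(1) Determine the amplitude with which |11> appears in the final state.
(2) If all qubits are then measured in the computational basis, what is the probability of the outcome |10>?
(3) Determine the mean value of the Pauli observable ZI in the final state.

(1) The amplitude on |11> is sqrt(2)*I/2.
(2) A full measurement returns |10> with probability 1/2.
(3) The observable ZI averages to -1.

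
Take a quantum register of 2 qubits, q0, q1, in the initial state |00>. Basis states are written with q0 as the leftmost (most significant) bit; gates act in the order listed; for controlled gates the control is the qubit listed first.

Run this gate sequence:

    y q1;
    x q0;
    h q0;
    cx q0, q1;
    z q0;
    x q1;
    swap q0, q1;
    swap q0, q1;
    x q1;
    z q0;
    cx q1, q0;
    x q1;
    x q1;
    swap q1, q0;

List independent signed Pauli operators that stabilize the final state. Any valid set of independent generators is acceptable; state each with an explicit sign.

The stabilizer group can be generated by -XI, -IZ, among other valid generating sets. Key observation: steps 5-10 multiply out to the identity, so the circuit reduces to the remaining gates.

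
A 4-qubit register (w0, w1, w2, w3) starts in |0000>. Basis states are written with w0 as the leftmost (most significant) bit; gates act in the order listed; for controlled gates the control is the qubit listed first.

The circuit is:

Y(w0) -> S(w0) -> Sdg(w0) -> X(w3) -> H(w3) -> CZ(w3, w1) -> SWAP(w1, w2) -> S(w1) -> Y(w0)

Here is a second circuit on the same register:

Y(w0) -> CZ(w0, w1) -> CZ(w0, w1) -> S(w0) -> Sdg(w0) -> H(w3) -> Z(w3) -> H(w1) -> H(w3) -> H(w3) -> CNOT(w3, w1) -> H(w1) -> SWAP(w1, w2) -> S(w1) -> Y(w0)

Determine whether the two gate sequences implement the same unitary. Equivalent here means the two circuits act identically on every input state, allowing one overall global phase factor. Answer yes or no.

Yes — the two circuits implement the same unitary up to a global phase.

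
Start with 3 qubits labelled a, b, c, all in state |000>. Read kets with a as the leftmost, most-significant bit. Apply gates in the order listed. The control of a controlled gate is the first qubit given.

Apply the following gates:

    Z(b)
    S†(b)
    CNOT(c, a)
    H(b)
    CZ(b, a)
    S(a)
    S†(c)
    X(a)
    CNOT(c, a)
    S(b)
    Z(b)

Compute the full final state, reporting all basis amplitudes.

The resulting statevector has amplitude sqrt(2)/2 on |100>, -sqrt(2)*I/2 on |110>, and 0 on every other basis state.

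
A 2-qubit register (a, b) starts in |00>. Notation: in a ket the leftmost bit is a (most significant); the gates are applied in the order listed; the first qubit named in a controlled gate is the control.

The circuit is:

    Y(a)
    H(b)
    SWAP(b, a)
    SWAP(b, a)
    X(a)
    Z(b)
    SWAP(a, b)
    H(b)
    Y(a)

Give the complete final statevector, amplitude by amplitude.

The resulting statevector has amplitude -1/2 on |00>, -1/2 on |01>, -1/2 on |10>, -1/2 on |11>.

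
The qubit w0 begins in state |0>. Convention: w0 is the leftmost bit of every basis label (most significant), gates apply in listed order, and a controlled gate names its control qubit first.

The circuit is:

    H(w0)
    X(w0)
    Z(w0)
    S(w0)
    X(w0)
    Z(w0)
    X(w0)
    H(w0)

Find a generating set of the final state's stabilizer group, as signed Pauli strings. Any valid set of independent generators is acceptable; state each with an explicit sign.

One valid set of independent stabilizer generators is -Y (any independent generating set of the same group is equally correct).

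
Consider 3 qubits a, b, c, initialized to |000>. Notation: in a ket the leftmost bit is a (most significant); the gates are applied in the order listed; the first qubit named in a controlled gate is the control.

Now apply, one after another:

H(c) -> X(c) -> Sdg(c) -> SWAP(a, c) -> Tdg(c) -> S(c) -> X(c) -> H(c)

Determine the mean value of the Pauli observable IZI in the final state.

The observable IZI averages to 1.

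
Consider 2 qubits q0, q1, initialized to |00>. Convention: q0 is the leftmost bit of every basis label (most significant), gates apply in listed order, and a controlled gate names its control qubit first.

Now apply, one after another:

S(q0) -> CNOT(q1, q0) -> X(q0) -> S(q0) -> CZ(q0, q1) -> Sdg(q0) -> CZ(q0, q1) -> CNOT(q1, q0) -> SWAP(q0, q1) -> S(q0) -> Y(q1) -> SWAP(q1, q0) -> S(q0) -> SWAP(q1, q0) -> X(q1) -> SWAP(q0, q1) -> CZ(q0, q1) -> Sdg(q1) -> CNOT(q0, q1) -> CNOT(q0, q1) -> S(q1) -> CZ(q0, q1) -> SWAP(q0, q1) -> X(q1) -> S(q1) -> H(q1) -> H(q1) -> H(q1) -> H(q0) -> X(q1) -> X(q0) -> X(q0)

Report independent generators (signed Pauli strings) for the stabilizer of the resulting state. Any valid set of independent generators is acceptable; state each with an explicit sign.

The final state is stabilized by the group generated by +XI, +IX; other independent generating sets are equally valid. Key observation: gates 16-23 undo each other exactly, leaving only the rest of the circuit to track.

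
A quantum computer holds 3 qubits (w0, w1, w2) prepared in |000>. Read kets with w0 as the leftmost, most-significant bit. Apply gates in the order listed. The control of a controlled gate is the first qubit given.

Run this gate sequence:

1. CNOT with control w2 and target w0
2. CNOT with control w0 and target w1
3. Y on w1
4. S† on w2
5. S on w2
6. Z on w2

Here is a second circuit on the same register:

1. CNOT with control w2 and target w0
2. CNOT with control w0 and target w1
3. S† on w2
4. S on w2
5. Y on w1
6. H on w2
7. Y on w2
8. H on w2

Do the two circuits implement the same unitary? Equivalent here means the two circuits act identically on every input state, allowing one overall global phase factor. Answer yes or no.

No — the two circuits implement different unitaries, even allowing a global phase.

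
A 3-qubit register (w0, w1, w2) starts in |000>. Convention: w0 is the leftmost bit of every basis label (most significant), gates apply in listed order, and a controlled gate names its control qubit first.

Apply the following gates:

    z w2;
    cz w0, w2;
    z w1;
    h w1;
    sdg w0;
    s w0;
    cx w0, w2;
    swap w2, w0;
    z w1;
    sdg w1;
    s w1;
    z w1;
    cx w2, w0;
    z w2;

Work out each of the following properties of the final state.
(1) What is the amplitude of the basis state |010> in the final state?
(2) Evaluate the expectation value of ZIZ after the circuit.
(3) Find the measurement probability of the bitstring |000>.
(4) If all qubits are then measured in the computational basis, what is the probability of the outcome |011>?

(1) The amplitude on |010> is sqrt(2)/2. Key observation: gates 9-12 undo each other exactly, leaving only the rest of the circuit to track.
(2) The observable ZIZ averages to 1.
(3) A full measurement returns |000> with probability 1/2.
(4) The probability of measuring |011> is 0.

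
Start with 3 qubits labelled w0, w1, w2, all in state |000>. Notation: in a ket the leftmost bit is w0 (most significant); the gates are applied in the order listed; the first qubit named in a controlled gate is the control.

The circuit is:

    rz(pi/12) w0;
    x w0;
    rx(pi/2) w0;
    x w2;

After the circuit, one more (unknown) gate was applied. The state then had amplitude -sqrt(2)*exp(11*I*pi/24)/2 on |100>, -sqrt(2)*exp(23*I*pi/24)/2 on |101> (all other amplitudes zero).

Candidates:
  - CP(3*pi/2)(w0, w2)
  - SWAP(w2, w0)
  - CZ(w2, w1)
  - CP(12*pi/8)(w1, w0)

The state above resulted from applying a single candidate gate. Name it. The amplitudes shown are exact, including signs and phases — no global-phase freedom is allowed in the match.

The unique candidate consistent with the amplitudes is SWAP(w2, w0).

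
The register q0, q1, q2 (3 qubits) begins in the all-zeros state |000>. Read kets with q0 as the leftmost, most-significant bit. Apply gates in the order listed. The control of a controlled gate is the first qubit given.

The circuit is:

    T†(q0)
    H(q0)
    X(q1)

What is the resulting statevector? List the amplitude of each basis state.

The final amplitudes are sqrt(2)/2 on |010>, sqrt(2)/2 on |110>, and 0 on every other basis state.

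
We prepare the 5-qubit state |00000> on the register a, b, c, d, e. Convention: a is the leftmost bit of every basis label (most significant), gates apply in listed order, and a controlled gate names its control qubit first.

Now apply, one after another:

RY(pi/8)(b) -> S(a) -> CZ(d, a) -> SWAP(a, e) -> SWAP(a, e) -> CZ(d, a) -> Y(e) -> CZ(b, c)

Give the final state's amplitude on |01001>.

The amplitude on |01001> is I*sin(pi/16). Key observation: the block from step 3 through step 6 cancels to the identity and can be dropped.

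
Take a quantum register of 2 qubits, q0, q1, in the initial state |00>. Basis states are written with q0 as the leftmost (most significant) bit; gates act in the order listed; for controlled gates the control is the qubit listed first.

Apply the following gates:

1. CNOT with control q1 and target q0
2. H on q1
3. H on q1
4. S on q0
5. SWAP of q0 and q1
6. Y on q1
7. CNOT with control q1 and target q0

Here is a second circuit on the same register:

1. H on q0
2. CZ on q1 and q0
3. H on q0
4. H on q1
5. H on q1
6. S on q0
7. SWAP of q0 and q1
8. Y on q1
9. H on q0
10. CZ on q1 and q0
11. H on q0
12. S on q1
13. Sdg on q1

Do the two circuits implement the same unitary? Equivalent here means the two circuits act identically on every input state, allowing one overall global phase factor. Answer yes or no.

Yes, they are equivalent — the unitaries differ by at most a global phase.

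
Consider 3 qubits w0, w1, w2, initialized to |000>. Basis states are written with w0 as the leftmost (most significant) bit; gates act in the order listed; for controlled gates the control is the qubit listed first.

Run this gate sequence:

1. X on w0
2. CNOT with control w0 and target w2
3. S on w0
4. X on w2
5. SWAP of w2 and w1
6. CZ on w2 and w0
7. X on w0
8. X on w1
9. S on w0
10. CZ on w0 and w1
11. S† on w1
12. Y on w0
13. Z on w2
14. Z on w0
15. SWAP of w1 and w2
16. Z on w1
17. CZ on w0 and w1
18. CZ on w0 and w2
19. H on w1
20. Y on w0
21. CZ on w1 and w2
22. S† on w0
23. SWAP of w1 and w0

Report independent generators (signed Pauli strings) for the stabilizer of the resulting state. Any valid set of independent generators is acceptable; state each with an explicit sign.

The stabilizer group can be generated by -XII, +IZI, -IIZ, among other valid generating sets.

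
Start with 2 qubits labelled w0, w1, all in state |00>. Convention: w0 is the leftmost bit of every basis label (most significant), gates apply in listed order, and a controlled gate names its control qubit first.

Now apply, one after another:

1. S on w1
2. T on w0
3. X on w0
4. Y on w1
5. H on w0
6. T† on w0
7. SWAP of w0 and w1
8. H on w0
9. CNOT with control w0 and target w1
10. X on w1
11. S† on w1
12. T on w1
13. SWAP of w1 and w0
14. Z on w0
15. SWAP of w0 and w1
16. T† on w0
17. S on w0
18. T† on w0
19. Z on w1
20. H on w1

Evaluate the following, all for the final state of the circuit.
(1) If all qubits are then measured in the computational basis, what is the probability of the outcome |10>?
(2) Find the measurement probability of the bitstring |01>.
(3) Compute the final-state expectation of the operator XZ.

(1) Outcome |10> occurs with probability 1/4.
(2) Outcome |01> occurs with probability 1/2.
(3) The expectation value of XZ is -sqrt(2)/2.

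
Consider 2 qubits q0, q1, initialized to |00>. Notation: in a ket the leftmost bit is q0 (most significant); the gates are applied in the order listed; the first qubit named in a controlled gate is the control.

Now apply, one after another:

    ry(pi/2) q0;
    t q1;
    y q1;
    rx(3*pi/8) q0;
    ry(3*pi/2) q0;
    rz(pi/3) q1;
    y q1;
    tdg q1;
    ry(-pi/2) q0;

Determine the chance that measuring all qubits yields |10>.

A full measurement returns |10> with probability 1/2.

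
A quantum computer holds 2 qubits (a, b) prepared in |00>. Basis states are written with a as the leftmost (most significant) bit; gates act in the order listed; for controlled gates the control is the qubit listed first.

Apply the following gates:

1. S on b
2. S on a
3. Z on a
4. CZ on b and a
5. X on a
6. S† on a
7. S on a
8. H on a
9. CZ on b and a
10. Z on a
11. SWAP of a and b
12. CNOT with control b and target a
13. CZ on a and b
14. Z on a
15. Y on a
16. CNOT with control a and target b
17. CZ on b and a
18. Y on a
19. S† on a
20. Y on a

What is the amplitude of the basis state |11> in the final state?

The final state's coefficient on |11> equals -sqrt(2)*I/2.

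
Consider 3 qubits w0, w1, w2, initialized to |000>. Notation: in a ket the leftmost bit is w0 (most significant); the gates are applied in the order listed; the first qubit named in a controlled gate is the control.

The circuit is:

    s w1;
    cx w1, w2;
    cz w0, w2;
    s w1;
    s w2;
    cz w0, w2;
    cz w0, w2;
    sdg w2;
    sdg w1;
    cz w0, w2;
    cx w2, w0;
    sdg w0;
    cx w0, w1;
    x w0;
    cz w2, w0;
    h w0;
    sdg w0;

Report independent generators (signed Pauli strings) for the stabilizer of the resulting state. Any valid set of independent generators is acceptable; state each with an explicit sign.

The final state is stabilized by the group generated by +YII, +IZI, +IIZ; other independent generating sets are equally valid. Key observation: the block from step 3 through step 10 cancels to the identity and can be dropped.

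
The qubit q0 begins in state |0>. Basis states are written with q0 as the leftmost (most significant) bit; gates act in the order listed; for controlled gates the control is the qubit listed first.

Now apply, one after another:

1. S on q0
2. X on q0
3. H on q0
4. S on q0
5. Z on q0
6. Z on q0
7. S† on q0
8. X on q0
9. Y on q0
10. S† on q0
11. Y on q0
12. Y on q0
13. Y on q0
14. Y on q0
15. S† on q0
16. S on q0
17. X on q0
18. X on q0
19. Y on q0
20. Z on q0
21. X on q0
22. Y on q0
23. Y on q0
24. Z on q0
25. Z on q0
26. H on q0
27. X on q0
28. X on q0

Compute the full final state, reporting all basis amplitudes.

The resulting statevector has amplitude -1/2 + I/2 on |0>, -1/2 - I/2 on |1>. Key observation: the block from step 11 through step 14 cancels to the identity and can be dropped.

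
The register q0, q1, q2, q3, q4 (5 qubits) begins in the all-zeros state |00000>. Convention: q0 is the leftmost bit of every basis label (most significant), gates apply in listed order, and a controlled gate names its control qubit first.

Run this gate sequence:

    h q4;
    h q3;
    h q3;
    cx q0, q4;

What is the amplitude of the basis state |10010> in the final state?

The final state's coefficient on |10010> equals 0. Key observation: the block from step 2 through step 3 cancels to the identity and can be dropped.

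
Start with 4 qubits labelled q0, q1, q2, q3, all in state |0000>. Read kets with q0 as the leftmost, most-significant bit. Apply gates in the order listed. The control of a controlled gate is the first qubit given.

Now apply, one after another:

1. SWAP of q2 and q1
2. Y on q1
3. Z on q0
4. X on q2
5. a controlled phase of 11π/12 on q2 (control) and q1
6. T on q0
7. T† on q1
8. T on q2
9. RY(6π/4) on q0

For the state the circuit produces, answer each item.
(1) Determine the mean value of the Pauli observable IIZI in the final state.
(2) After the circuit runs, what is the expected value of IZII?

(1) In the final state, IIZI has expectation -1.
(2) In the final state, IZII has expectation -1.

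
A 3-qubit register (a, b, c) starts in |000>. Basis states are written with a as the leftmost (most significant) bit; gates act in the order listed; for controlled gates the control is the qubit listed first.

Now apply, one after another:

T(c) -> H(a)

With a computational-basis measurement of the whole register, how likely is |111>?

A full measurement returns |111> with probability 0.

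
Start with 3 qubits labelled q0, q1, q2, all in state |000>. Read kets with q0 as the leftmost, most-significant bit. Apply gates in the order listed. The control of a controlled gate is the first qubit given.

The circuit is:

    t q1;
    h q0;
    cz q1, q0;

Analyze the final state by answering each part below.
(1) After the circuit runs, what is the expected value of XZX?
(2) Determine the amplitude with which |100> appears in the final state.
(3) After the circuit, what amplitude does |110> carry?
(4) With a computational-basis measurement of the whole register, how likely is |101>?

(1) In the final state, XZX has expectation 0.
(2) |100> carries amplitude sqrt(2)/2 in the final state.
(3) The amplitude on |110> is 0.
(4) Outcome |101> occurs with probability 0.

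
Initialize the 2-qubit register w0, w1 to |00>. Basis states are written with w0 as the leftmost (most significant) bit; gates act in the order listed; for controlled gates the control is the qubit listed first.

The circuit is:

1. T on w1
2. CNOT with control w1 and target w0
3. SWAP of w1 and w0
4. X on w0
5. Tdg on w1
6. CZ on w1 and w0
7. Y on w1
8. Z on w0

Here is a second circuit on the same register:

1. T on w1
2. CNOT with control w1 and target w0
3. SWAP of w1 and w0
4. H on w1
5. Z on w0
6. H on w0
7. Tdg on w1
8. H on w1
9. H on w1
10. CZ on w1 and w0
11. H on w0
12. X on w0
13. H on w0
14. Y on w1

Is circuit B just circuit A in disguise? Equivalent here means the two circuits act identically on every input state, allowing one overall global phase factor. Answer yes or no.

No: there is an input state on which the two circuits produce genuinely different outputs (not merely differing by a phase).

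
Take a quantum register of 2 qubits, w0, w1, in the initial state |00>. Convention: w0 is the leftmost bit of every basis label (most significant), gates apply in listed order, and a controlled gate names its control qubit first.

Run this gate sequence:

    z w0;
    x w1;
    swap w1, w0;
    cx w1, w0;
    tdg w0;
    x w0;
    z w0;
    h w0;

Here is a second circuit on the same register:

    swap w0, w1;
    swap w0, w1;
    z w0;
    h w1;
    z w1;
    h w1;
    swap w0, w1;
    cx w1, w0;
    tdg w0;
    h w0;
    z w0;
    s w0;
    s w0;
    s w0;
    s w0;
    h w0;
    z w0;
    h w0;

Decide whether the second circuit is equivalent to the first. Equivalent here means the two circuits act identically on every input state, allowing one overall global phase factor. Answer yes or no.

Yes: on every input state the two circuits agree up to one overall phase factor.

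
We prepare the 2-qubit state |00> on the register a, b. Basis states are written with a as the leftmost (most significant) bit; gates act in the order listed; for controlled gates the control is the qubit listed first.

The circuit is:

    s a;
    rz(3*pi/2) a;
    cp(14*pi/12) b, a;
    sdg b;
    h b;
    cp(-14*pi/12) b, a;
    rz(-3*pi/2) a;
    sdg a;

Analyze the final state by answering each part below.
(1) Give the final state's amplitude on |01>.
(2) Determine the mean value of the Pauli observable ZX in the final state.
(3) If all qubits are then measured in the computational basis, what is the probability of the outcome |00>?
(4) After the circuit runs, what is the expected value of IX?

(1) The final state's coefficient on |01> equals sqrt(2)/2.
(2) In the final state, ZX has expectation 1.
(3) Outcome |00> occurs with probability 1/2.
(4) The observable IX averages to 1.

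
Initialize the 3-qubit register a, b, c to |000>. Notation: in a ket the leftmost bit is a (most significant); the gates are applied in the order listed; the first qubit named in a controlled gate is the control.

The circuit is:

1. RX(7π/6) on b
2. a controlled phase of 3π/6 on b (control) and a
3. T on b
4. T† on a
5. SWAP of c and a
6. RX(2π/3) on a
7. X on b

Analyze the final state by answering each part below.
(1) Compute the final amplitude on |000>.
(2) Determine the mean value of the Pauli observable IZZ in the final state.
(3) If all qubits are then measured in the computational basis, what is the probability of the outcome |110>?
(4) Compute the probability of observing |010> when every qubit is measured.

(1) The final state's coefficient on |000> equals (-sqrt(6) - sqrt(2))*exp(3*I*pi/4)/8.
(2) In the final state, IZZ has expectation sqrt(3)/2.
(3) Outcome |110> occurs with probability 3/8 - 3*sqrt(3)/16.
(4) A full measurement returns |010> with probability 1/8 - sqrt(3)/16.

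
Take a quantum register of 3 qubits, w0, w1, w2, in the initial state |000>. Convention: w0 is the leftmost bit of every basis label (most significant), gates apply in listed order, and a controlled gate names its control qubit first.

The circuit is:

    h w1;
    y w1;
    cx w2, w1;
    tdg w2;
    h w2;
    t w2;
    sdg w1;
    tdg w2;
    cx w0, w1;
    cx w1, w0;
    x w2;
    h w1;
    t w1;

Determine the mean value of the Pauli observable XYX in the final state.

The expectation value of XYX is -sqrt(2)/2.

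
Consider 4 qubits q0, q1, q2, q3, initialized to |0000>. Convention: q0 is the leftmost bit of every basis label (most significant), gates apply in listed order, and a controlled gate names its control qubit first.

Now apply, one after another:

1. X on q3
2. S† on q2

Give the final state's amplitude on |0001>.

The amplitude on |0001> is 1.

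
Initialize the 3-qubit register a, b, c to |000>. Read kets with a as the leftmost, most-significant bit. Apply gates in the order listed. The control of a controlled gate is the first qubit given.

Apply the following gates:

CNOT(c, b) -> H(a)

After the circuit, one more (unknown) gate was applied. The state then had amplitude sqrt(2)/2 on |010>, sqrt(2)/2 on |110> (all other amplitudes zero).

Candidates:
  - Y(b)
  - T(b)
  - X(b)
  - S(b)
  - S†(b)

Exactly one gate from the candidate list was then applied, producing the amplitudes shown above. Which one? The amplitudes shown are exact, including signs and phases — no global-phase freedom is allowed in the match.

It was X(b) that produced the state shown.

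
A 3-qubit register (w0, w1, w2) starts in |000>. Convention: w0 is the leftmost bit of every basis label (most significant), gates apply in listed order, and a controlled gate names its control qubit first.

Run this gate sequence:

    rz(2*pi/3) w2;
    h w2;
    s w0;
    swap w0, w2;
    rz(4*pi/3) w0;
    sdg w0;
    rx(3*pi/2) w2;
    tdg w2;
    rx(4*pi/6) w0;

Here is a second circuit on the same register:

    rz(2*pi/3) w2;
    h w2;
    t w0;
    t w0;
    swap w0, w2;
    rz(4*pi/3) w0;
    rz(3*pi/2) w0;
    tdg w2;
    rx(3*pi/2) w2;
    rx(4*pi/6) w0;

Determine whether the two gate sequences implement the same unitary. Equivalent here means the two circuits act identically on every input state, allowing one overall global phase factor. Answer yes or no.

No: there is an input state on which the two circuits produce genuinely different outputs (not merely differing by a phase).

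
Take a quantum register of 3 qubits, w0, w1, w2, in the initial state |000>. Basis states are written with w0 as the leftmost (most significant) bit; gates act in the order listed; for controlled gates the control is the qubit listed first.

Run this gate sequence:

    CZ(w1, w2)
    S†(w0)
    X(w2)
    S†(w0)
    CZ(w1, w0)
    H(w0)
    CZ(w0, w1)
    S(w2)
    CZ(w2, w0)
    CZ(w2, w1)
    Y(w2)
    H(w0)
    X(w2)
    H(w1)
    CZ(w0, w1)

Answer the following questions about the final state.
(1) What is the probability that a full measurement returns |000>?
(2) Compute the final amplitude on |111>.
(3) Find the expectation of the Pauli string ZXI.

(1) Outcome |000> occurs with probability 0.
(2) The amplitude on |111> is -sqrt(2)/2.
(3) The observable ZXI averages to 1.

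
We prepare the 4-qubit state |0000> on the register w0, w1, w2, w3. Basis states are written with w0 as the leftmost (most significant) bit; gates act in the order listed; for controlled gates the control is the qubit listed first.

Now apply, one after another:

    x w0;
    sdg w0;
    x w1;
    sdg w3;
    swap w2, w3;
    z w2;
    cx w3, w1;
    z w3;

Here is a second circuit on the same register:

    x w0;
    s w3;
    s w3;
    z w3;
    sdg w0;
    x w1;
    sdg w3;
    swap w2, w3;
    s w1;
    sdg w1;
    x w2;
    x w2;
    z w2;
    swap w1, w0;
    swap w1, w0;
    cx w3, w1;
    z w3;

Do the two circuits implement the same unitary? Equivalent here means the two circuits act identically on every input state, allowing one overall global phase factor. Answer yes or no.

Yes, they are equivalent — the unitaries differ by at most a global phase.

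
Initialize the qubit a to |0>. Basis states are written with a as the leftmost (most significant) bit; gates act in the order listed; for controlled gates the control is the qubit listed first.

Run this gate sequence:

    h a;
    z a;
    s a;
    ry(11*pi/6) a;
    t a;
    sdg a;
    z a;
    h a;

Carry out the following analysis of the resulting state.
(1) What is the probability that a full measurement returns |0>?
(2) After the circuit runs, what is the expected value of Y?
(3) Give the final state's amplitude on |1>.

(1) The probability of measuring |0> is sqrt(2)/4 + 1/2.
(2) The observable Y averages to -sqrt(2)/2.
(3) |1> carries amplitude -sqrt(6)*exp(3*I*pi/4)/8 - sqrt(2)*(1 + I)/8 + sqrt(2)*exp(3*I*pi/4)/8 + sqrt(2)*exp(I*pi/4)/8 + sqrt(6)*exp(I*pi/4)/8 + sqrt(6)*(-1 + I)/8 in the final state.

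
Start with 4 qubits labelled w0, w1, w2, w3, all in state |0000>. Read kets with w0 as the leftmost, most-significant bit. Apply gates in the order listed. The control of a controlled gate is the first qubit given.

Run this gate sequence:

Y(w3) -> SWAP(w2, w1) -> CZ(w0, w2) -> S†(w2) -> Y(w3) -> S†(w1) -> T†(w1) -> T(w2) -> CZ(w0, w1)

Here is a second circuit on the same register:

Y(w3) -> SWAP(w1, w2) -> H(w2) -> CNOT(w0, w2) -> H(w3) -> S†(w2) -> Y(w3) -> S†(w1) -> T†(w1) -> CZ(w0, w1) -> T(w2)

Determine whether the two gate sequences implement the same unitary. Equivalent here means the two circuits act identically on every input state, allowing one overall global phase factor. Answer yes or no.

No: there is an input state on which the two circuits produce genuinely different outputs (not merely differing by a phase).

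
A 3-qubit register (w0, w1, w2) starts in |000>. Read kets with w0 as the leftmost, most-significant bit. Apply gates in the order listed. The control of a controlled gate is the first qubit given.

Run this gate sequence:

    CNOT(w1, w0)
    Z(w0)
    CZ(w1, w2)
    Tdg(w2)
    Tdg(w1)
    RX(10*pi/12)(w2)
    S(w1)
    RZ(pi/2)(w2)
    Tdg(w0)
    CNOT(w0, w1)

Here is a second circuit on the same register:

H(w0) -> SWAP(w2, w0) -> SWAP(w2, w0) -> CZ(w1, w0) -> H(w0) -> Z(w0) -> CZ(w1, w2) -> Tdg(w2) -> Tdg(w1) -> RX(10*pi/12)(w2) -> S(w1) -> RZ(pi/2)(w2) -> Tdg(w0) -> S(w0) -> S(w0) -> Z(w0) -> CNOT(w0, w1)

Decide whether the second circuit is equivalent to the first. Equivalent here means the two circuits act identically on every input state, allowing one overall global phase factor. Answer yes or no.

Yes, they are equivalent — the unitaries differ by at most a global phase.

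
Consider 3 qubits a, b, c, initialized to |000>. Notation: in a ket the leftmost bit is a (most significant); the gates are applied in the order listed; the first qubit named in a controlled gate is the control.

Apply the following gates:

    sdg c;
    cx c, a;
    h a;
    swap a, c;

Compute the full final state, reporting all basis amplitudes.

After the circuit, the state carries amplitude sqrt(2)/2 on |000>, sqrt(2)/2 on |001>, and 0 on every other basis state.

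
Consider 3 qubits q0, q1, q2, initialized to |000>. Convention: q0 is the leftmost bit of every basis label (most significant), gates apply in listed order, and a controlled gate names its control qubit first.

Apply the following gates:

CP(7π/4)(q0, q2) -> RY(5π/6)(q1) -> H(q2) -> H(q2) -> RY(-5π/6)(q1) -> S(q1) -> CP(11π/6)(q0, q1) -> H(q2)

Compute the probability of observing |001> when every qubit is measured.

Outcome |001> occurs with probability 1/2. Key observation: gates 2-5 undo each other exactly, leaving only the rest of the circuit to track.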